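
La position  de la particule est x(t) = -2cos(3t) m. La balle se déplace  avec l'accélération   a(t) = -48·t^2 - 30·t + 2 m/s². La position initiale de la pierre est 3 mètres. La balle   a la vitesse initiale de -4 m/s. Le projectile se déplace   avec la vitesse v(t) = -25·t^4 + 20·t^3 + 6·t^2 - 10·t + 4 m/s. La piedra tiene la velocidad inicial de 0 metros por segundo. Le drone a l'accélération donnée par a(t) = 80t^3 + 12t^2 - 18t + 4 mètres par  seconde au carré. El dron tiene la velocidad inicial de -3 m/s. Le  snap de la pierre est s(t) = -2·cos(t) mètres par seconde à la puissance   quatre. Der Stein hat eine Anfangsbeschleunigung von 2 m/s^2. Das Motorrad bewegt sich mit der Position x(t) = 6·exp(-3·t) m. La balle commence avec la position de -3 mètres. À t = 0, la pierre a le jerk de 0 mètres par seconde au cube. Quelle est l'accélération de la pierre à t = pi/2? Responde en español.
Debemos encontrar la antiderivada de nuestra ecuación del snap s(t) = -2·cos(t) 2 veces. Integrando el snap y usando la condición inicial j(0) = 0, obtenemos j(t) = -2·sin(t). La antiderivada de la sacudida es la aceleración. Usando a(0) = 2, obtenemos a(t) = 2·cos(t). Tenemos la aceleración a(t) = 2·cos(t). Sustituyendo t = pi/2: a(pi/2) = 0.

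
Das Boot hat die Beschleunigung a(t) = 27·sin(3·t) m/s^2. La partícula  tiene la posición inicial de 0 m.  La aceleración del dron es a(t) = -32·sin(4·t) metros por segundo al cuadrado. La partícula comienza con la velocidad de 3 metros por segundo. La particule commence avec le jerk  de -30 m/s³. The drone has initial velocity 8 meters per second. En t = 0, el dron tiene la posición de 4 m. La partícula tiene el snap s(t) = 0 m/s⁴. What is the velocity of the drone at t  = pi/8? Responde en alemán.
Wir müssen unsere Gleichung für die Beschleunigung a(t) = -32·sin(4·t) 1-mal integrieren. Mit ∫a(t)dt und Anwendung von v(0) = 8, finden wir v(t) = 8·cos(4·t). Mit v(t) = 8·cos(4·t) und Einsetzen von t = pi/8, finden wir v = 0.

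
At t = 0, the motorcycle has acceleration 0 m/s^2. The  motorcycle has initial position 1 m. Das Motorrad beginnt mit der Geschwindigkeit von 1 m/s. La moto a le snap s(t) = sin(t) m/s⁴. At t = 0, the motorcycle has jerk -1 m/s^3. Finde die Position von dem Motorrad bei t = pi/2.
Ausgehend von dem Snap s(t) = sin(t), nehmen wir 4 Integrale. Mit ∫s(t)dt und Anwendung von j(0) = -1, finden wir j(t) = -cos(t). Das Integral von dem Ruck ist die Beschleunigung. Mit a(0) = 0 erhalten wir a(t) = -sin(t). Die Stammfunktion von der Beschleunigung ist die Geschwindigkeit. Mit v(0) = 1 erhalten wir v(t) = cos(t). Durch Integration von der Geschwindigkeit und Verwendung der Anfangsbedingung x(0) = 1, erhalten wir x(t) = sin(t) + 1. Mit x(t) = sin(t) + 1 und Einsetzen von t = pi/2, finden wir x = 2.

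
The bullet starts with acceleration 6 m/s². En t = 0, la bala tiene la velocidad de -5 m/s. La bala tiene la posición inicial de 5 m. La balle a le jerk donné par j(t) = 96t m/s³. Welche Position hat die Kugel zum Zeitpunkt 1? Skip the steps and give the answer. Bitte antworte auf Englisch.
x(1) = 7.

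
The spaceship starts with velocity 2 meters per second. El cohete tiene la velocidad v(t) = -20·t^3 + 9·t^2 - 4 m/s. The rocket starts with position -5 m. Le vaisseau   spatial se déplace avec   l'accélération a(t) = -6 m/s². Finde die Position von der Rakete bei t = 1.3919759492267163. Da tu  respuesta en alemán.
Wir müssen die Stammfunktion unserer Gleichung für die Geschwindigkeit v(t) = -20·t^3 + 9·t^2 - 4 1-mal finden. Mit ∫v(t)dt und Anwendung von x(0) = -5, finden wir x(t) = -5·t^4 + 3·t^3 - 4·t - 5. Wir haben die Position x(t) = -5·t^4 + 3·t^3 - 4·t - 5. Durch Einsetzen von t = 1.3919759492267163: x(1.3919759492267163) = -21.2480498561016.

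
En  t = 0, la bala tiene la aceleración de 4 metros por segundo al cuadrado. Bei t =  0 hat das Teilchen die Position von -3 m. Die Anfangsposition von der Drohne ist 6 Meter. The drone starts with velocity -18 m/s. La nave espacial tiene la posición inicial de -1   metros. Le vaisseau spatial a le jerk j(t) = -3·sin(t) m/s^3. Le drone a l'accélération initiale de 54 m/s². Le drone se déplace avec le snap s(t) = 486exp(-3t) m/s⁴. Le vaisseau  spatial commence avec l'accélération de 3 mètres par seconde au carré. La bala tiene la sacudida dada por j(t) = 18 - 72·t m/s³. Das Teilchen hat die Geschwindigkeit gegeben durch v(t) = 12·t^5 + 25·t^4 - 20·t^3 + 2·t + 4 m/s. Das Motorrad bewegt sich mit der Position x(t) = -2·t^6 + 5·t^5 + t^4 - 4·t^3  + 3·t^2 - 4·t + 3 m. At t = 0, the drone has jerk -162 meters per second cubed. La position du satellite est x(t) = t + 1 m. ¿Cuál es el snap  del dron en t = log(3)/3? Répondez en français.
De l'équation du snap s(t) = 486·exp(-3·t), nous substituons t = log(3)/3 pour obtenir s = 162.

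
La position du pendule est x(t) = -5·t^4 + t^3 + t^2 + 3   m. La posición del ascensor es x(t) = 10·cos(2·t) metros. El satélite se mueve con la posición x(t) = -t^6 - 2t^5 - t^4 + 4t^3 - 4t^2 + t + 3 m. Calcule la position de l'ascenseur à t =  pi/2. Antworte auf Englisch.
Using x(t) = 10·cos(2·t) and substituting t = pi/2, we find x = -10.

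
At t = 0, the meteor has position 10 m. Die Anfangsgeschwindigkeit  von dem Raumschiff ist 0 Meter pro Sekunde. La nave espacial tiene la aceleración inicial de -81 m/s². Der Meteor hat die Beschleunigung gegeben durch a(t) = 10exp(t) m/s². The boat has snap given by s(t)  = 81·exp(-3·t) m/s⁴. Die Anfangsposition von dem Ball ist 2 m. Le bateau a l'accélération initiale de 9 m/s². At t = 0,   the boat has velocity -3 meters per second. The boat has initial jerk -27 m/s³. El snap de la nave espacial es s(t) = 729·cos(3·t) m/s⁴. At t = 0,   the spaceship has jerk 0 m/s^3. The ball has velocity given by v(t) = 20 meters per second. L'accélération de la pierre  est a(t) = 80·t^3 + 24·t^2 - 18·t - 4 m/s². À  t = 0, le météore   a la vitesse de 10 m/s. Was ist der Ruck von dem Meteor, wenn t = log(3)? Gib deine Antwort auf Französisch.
Pour résoudre ceci, nous devons prendre 1 dérivée de notre équation de l'accélération a(t) = 10·exp(t). En prenant d/dt de a(t), nous trouvons j(t) = 10·exp(t). En utilisant j(t) = 10·exp(t) et en substituant t = log(3), nous trouvons j = 30.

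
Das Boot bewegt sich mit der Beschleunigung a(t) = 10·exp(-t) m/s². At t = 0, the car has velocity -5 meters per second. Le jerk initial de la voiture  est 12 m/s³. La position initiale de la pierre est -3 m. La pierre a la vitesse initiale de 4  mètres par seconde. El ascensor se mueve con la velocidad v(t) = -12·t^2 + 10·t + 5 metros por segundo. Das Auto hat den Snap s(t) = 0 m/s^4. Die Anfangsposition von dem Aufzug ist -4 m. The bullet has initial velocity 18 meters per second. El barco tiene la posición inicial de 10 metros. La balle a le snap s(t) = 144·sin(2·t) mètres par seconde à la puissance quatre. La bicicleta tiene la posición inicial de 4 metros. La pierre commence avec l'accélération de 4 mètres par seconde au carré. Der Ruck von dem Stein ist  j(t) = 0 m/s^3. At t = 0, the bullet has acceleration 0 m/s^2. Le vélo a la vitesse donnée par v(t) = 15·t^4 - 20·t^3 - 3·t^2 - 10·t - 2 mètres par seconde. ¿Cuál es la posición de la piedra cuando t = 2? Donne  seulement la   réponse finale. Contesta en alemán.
Die Antwort ist 13.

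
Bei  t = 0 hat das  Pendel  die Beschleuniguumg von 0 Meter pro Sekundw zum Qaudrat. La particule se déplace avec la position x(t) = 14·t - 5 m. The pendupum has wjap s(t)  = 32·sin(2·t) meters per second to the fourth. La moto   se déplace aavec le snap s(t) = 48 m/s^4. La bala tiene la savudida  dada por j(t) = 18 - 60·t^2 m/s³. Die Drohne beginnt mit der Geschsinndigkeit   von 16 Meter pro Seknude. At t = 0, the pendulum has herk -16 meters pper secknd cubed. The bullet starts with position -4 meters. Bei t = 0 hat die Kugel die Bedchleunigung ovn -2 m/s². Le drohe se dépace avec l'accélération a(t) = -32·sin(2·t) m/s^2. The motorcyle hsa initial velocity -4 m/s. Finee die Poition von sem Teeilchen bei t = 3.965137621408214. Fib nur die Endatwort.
Bei t = 3.965137621408214, x = 50.5119266997150.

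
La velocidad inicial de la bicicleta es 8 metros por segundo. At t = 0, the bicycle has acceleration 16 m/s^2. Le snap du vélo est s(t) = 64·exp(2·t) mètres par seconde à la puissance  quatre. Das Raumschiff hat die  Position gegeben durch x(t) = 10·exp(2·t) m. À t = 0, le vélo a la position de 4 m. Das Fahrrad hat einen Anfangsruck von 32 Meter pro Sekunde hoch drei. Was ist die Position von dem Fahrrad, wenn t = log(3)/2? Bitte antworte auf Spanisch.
Debemos encontrar la antiderivada de nuestra ecuación del snap s(t) = 64·exp(2·t) 4 veces. Integrando el snap y usando la condición inicial j(0) = 32, obtenemos j(t) = 32·exp(2·t). Tomando ∫j(t)dt y aplicando a(0) = 16, encontramos a(t) = 16·exp(2·t). La integral de la aceleración, con v(0) = 8, da la velocidad: v(t) = 8·exp(2·t). Tomando ∫v(t)dt y aplicando x(0) = 4, encontramos x(t) = 4·exp(2·t). Usando x(t) = 4·exp(2·t) y sustituyendo t = log(3)/2, encontramos x = 12.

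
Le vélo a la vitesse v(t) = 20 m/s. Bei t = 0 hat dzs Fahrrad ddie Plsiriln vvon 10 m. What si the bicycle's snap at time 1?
Starting from velocity v(t) = 20, we take 3 derivatives. Differentiating velocity, we get acceleration: a(t) = 0. The derivative of acceleration gives jerk: j(t) = 0. Differentiating jerk, we get snap: s(t) = 0. From the given snap equation s(t) = 0, we substitute t = 1 to get s = 0.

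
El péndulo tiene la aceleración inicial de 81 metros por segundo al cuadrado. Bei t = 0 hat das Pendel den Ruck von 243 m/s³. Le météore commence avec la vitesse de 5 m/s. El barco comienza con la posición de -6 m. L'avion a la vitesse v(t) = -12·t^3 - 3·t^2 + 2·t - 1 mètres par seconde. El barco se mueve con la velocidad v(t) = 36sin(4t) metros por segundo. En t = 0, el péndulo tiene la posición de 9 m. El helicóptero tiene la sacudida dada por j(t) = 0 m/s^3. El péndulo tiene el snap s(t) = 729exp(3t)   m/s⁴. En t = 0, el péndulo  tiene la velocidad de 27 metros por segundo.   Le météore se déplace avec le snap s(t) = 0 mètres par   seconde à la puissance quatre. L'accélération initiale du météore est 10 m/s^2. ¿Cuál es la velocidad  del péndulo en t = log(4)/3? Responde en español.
Partiendo del snap s(t) = 729·exp(3·t), tomamos 3 antiderivadas. Integrando el snap y usando la condición inicial j(0) = 243, obtenemos j(t) = 243·exp(3·t). Integrando la sacudida y usando la condición inicial a(0) = 81, obtenemos a(t) = 81·exp(3·t). La antiderivada de la aceleración es la velocidad. Usando v(0) = 27, obtenemos v(t) = 27·exp(3·t). Tenemos la velocidad v(t) = 27·exp(3·t). Sustituyendo t = log(4)/3: v(log(4)/3) = 108.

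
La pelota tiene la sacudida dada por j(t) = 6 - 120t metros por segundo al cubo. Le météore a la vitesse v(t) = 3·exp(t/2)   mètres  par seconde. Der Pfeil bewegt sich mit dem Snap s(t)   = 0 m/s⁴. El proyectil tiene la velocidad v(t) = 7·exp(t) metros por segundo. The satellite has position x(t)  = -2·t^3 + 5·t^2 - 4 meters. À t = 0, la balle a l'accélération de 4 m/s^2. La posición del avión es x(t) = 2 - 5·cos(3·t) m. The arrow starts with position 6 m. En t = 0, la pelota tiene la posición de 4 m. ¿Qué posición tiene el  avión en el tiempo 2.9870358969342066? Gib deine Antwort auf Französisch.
De l'équation de la position x(t) = 2 - 5·cos(3·t), nous substituons t = 2.9870358969342066 pour obtenir x = 6.47208528239101.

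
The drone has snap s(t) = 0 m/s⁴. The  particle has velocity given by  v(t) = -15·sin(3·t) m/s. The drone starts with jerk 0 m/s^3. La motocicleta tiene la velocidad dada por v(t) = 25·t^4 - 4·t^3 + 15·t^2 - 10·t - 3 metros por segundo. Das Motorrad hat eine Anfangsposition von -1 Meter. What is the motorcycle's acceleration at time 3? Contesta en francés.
Pour résoudre ceci, nous devons prendre 1 dérivée de notre équation de la vitesse v(t) = 25·t^4 - 4·t^3 + 15·t^2 - 10·t - 3. La dérivée de la vitesse donne l'accélération: a(t) = 100·t^3 - 12·t^2 + 30·t - 10. En utilisant a(t) = 100·t^3 - 12·t^2 + 30·t - 10 et en substituant t = 3, nous trouvons a = 2672.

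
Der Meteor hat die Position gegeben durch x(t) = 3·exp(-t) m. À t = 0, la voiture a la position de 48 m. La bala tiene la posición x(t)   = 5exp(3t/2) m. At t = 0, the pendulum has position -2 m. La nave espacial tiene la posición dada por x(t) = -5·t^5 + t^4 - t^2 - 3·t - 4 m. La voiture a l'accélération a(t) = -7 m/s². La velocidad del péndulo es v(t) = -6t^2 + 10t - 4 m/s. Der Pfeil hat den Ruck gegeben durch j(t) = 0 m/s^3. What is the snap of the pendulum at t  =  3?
To solve this, we need to take 3 derivatives of our velocity equation v(t) = -6·t^2 + 10·t - 4. The derivative of velocity gives acceleration: a(t) = 10 - 12·t. Differentiating acceleration, we get jerk: j(t) = -12. The derivative of jerk gives snap: s(t) = 0. We have snap s(t) = 0. Substituting t = 3: s(3) = 0.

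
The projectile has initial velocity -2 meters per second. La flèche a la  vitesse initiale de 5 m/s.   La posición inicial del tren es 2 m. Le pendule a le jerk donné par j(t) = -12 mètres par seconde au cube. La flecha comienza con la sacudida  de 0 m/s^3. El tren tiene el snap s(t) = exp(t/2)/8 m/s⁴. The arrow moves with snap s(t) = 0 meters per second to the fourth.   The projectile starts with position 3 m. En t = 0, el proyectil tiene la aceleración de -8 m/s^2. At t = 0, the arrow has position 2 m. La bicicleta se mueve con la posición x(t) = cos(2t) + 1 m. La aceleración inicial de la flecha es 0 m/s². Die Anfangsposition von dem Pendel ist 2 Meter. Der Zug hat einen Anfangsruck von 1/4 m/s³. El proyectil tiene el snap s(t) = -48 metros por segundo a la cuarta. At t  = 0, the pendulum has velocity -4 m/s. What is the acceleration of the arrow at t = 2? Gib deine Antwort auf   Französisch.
Pour résoudre ceci, nous devons prendre 2 intégrales de notre équation du snap s(t) = 0. L'intégrale du snap est le jerk. En utilisant j(0) = 0, nous obtenons j(t) = 0. La primitive du jerk est l'accélération. En utilisant a(0) = 0, nous obtenons a(t) = 0. En utilisant a(t) = 0 et en substituant t = 2, nous trouvons a = 0.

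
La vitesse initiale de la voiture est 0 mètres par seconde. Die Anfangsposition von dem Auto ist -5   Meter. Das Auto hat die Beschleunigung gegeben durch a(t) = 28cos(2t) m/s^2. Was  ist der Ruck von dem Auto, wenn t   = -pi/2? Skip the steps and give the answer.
Die Antwort ist 0.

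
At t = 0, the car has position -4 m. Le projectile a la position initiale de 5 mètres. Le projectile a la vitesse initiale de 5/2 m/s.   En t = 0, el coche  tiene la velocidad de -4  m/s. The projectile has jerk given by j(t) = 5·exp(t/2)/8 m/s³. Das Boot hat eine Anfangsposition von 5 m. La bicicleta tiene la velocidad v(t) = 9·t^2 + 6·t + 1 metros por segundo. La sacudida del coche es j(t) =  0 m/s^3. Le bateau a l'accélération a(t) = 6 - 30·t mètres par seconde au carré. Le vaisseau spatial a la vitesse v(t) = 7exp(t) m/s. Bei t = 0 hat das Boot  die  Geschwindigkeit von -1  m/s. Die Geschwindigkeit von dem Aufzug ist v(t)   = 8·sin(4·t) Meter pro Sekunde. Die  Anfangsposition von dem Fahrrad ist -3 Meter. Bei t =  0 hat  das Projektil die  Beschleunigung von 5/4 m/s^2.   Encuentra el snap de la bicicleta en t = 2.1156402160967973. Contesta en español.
Para resolver esto, necesitamos tomar 3 derivadas de nuestra ecuación de la velocidad v(t) = 9·t^2 + 6·t + 1. Derivando la velocidad, obtenemos la aceleración: a(t) = 18·t + 6. Derivando la aceleración, obtenemos la sacudida: j(t) = 18. Tomando d/dt de j(t), encontramos s(t) = 0. De la ecuación del snap s(t) = 0, sustituimos t = 2.1156402160967973 para obtener s = 0.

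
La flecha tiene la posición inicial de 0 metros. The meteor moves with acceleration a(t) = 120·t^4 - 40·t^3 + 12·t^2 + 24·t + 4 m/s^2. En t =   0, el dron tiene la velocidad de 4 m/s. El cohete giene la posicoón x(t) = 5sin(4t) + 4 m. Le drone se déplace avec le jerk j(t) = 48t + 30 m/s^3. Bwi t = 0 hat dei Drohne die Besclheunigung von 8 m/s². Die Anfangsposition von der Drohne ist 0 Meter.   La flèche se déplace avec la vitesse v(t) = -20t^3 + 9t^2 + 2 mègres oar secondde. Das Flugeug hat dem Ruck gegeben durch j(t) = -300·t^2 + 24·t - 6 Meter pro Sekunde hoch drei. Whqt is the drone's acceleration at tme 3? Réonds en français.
Pour résoudre ceci, nous devons prendre 1 intégrale de notre équation du jerk j(t) = 48·t + 30. La primitive du jerk, avec a(0) = 8, donne l'accélération: a(t) = 24·t^2 + 30·t + 8. En utilisant a(t) = 24·t^2 + 30·t + 8 et en substituant t = 3, nous trouvons a = 314.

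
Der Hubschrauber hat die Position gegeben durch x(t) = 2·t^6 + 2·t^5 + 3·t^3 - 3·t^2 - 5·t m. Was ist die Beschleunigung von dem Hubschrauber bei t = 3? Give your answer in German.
Um dies zu lösen, müssen wir 2 Ableitungen unserer Gleichung für die Position x(t) = 2·t^6 + 2·t^5 + 3·t^3 - 3·t^2 - 5·t nehmen. Durch Ableiten von der Position erhalten wir die Geschwindigkeit: v(t) = 12·t^5 + 10·t^4 + 9·t^2 - 6·t - 5. Mit d/dt von v(t) finden wir a(t) = 60·t^4 + 40·t^3 + 18·t - 6. Wir haben die Beschleunigung a(t) = 60·t^4 + 40·t^3 + 18·t - 6. Durch Einsetzen von t = 3: a(3) = 5988.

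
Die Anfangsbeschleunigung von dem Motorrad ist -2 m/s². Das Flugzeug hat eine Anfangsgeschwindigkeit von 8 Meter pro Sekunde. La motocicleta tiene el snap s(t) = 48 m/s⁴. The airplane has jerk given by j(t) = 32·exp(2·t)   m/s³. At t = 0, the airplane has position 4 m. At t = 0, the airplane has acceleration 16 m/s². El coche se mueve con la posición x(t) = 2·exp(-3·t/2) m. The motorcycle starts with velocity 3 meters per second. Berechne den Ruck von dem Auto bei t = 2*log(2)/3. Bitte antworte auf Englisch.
We must differentiate our position equation x(t) = 2·exp(-3·t/2) 3 times. Differentiating position, we get velocity: v(t) = -3·exp(-3·t/2). Differentiating velocity, we get acceleration: a(t) = 9·exp(-3·t/2)/2. The derivative of acceleration gives jerk: j(t) = -27·exp(-3·t/2)/4. From the given jerk equation j(t) = -27·exp(-3·t/2)/4, we substitute t = 2*log(2)/3 to get j = -27/8.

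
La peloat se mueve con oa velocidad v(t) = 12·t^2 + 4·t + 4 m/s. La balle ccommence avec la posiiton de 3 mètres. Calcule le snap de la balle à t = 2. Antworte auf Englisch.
Starting from velocity v(t) = 12·t^2 + 4·t + 4, we take 3 derivatives. The derivative of velocity gives acceleration: a(t) = 24·t + 4. Differentiating acceleration, we get jerk: j(t) = 24. Differentiating jerk, we get snap: s(t) = 0. From the given snap equation s(t) = 0, we substitute t = 2 to get s = 0.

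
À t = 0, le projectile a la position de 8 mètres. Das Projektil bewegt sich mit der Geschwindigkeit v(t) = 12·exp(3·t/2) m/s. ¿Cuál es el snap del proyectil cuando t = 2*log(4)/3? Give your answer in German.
Wir müssen unsere Gleichung für die Geschwindigkeit v(t) = 12·exp(3·t/2) 3-mal ableiten. Durch Ableiten von der Geschwindigkeit erhalten wir die Beschleunigung: a(t) = 18·exp(3·t/2). Die Ableitung von der Beschleunigung ergibt den Ruck: j(t) = 27·exp(3·t/2). Die Ableitung von dem Ruck ergibt den Snap: s(t) = 81·exp(3·t/2)/2. Aus der Gleichung für den Snap s(t) = 81·exp(3·t/2)/2, setzen wir t = 2*log(4)/3 ein und erhalten s = 162.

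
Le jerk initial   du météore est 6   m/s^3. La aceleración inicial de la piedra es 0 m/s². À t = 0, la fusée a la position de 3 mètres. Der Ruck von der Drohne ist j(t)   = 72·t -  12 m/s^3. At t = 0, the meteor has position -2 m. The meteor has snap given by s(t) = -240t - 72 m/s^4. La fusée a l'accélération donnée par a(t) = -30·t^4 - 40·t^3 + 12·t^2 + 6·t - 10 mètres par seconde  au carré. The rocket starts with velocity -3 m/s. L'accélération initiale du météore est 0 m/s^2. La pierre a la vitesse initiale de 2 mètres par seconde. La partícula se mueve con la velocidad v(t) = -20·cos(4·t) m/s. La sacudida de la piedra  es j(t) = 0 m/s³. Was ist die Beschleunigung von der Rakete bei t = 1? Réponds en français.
Nous avons l'accélération a(t) = -30·t^4 - 40·t^3 + 12·t^2 + 6·t - 10. En substituant t = 1: a(1) = -62.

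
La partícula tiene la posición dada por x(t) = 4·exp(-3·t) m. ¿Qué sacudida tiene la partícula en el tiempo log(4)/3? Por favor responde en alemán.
Wir müssen unsere Gleichung für die Position x(t) = 4·exp(-3·t) 3-mal ableiten. Mit d/dt von x(t) finden wir v(t) = -12·exp(-3·t). Mit d/dt von v(t) finden wir a(t) = 36·exp(-3·t). Durch Ableiten von der Beschleunigung erhalten wir den Ruck: j(t) = -108·exp(-3·t). Aus der Gleichung für den Ruck j(t) = -108·exp(-3·t), setzen wir t = log(4)/3 ein und erhalten j = -27.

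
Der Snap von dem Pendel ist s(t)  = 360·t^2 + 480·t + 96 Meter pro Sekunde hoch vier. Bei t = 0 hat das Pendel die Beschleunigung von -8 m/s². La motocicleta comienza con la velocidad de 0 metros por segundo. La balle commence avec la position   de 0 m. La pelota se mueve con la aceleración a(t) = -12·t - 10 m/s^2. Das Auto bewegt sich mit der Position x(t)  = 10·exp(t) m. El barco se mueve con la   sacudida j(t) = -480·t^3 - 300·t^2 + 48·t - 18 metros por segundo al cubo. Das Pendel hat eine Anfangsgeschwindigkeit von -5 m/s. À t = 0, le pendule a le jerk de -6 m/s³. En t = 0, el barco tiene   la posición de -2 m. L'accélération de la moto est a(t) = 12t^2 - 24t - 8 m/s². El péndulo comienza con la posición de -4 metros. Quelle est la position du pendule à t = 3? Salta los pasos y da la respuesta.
La réponse est 1943.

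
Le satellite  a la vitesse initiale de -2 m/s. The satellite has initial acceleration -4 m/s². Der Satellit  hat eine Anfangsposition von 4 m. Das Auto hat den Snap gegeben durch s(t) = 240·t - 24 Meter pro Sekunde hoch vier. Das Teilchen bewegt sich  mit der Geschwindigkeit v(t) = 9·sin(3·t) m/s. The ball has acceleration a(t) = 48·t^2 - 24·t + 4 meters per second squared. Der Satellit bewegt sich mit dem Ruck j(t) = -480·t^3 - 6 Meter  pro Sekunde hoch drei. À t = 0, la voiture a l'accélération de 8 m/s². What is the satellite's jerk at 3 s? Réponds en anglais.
We have jerk j(t) = -480·t^3 - 6. Substituting t = 3: j(3) = -12966.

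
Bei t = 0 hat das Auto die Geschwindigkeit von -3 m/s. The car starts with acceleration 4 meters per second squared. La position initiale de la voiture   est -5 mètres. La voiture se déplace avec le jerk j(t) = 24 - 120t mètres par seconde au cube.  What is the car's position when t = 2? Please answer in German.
Ausgehend von dem Ruck j(t) = 24 - 120·t, nehmen wir 3 Integrale. Durch Integration von dem Ruck und Verwendung der Anfangsbedingung a(0) = 4, erhalten wir a(t) = -60·t^2 + 24·t + 4. Durch Integration von der Beschleunigung und Verwendung der Anfangsbedingung v(0) = -3, erhalten wir v(t) = -20·t^3 + 12·t^2 + 4·t - 3. Die Stammfunktion von der Geschwindigkeit ist die Position. Mit x(0) = -5 erhalten wir x(t) = -5·t^4 + 4·t^3 + 2·t^2 - 3·t - 5. Wir haben die Position x(t) = -5·t^4 + 4·t^3 + 2·t^2 - 3·t - 5. Durch Einsetzen von t = 2: x(2) = -51.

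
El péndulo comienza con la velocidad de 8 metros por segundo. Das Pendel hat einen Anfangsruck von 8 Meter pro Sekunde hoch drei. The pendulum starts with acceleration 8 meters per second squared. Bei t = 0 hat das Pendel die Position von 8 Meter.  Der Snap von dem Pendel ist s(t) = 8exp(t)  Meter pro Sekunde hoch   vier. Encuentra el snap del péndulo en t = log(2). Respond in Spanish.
Usando s(t) = 8·exp(t) y sustituyendo t = log(2), encontramos s = 16.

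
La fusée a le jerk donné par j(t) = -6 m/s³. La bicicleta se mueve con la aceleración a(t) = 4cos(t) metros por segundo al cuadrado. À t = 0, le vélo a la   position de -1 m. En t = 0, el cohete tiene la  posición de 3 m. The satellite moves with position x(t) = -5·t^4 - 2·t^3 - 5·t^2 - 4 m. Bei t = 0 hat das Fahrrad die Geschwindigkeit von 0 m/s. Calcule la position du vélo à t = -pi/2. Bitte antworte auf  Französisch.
En partant de l'accélération a(t) = 4·cos(t), nous prenons 2 intégrales. La primitive de l'accélération, avec v(0) = 0, donne la vitesse: v(t) = 4·sin(t). La primitive de la vitesse, avec x(0) = -1, donne la position: x(t) = 3 - 4·cos(t). Nous avons la position x(t) = 3 - 4·cos(t). En substituant t = -pi/2: x(-pi/2) = 3.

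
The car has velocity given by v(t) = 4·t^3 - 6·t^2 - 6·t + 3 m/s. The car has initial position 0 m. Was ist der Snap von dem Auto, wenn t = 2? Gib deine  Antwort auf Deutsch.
Ausgehend von der Geschwindigkeit v(t) = 4·t^3 - 6·t^2 - 6·t + 3, nehmen wir 3 Ableitungen. Die Ableitung von der Geschwindigkeit ergibt die Beschleunigung: a(t) = 12·t^2 - 12·t - 6. Die Ableitung von der Beschleunigung ergibt den Ruck: j(t) = 24·t - 12. Durch Ableiten von dem Ruck erhalten wir den Snap: s(t) = 24. Mit s(t) = 24 und Einsetzen von t = 2, finden wir s = 24.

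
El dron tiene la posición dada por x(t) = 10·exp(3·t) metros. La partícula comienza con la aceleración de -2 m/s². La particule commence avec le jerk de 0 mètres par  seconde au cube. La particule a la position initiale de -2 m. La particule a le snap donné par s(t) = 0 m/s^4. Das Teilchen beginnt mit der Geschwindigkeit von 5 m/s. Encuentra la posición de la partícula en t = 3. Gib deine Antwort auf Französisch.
Nous devons intégrer notre équation du snap s(t) = 0 4 fois. La primitive du snap, avec j(0) = 0, donne le jerk: j(t) = 0. En intégrant le jerk et en utilisant la condition initiale a(0) = -2, nous obtenons a(t) = -2. La primitive de l'accélération est la vitesse. En utilisant v(0) = 5, nous obtenons v(t) = 5 - 2·t. En intégrant la vitesse et en utilisant la condition initiale x(0) = -2, nous obtenons x(t) = -t^2 + 5·t - 2. Nous avons la position x(t) = -t^2 + 5·t - 2. En substituant t = 3: x(3) = 4.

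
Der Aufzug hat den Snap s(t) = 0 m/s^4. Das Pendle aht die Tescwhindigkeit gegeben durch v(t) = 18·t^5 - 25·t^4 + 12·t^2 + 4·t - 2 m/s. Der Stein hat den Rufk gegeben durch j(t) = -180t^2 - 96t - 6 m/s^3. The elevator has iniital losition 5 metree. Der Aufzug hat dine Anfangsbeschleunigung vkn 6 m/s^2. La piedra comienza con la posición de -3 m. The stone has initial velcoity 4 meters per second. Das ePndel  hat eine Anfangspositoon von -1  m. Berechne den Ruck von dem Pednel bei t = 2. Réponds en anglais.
Starting from velocity v(t) = 18·t^5 - 25·t^4 + 12·t^2 + 4·t - 2, we take 2 derivatives. Taking d/dt of v(t), we find a(t) = 90·t^4 - 100·t^3 + 24·t + 4. The derivative of acceleration gives jerk: j(t) = 360·t^3 - 300·t^2 + 24. Using j(t) = 360·t^3 - 300·t^2 + 24 and substituting t = 2, we find j = 1704.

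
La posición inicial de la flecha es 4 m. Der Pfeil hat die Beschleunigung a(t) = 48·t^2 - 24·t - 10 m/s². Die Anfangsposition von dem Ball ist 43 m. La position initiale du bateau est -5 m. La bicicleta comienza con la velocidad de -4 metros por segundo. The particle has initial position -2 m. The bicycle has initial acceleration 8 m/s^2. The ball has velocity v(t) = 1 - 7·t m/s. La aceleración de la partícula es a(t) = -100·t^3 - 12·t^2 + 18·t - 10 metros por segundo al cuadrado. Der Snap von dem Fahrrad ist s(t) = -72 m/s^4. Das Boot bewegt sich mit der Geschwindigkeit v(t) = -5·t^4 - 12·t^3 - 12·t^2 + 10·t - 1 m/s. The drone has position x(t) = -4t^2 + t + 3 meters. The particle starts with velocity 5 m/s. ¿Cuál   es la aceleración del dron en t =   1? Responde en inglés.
To solve this, we need to take 2 derivatives of our position equation x(t) = -4·t^2 + t + 3. Taking d/dt of x(t), we find v(t) = 1 - 8·t. Taking d/dt of v(t), we find a(t) = -8. We have acceleration a(t) = -8. Substituting t = 1: a(1) = -8.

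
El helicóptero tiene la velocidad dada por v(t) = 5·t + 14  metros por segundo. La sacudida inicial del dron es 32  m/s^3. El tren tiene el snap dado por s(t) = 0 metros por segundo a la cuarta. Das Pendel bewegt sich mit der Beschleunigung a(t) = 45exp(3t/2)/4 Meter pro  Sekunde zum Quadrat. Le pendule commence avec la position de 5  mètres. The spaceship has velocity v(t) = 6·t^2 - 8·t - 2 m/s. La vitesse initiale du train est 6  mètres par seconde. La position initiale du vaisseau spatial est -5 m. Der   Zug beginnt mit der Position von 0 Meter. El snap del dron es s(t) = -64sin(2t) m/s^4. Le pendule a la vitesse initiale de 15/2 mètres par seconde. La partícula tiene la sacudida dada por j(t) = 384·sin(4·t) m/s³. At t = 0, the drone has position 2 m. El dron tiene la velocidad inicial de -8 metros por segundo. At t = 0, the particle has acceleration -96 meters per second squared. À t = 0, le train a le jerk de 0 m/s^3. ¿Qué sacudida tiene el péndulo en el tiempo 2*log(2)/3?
Debemos derivar nuestra ecuación de la aceleración a(t) = 45·exp(3·t/2)/4 1 vez. Tomando d/dt de a(t), encontramos j(t) = 135·exp(3·t/2)/8. Usando j(t) = 135·exp(3·t/2)/8 y sustituyendo t = 2*log(2)/3, encontramos j = 135/4.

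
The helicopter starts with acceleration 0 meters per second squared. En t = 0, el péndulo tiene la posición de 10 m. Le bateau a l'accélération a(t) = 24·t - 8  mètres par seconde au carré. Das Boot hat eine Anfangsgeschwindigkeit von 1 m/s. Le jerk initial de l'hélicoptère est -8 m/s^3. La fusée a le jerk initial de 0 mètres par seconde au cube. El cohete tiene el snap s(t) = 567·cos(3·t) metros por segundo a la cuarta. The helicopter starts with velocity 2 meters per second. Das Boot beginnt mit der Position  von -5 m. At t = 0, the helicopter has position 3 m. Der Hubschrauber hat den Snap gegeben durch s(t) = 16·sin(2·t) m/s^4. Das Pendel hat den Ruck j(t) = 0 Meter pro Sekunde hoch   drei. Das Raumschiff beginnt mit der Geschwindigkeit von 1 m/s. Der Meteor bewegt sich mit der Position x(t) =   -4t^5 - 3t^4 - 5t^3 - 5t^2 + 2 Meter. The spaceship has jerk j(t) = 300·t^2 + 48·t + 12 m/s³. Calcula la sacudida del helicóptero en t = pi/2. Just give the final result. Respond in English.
At t = pi/2, j = 8.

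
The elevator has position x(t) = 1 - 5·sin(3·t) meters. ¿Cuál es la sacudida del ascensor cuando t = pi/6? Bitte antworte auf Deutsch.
Ausgehend von der Position x(t) = 1 - 5·sin(3·t), nehmen wir 3 Ableitungen. Durch Ableiten von der Position erhalten wir die Geschwindigkeit: v(t) = -15·cos(3·t). Durch Ableiten von der Geschwindigkeit erhalten wir die Beschleunigung: a(t) = 45·sin(3·t). Mit d/dt von a(t) finden wir j(t) = 135·cos(3·t). Aus der Gleichung für den Ruck j(t) = 135·cos(3·t), setzen wir t = pi/6 ein und erhalten j = 0.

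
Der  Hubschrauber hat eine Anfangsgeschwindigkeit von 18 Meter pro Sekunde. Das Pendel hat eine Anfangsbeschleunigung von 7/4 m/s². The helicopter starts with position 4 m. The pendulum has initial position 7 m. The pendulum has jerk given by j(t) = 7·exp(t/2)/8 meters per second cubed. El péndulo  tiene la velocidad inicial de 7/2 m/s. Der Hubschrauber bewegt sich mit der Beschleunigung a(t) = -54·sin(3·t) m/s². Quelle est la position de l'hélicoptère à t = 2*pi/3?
Nous devons intégrer notre équation de l'accélération a(t) = -54·sin(3·t) 2 fois. En prenant ∫a(t)dt et en appliquant v(0) = 18, nous trouvons v(t) = 18·cos(3·t). En intégrant la vitesse et en utilisant la condition initiale x(0) = 4, nous obtenons x(t) = 6·sin(3·t) + 4. Nous avons la position x(t) = 6·sin(3·t) + 4. En substituant t = 2*pi/3: x(2*pi/3) = 4.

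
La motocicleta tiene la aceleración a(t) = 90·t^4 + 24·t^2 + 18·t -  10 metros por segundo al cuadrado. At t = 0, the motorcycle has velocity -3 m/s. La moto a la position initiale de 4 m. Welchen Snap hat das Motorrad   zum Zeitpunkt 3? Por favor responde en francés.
Nous devons dériver notre équation de l'accélération a(t) = 90·t^4 + 24·t^2 + 18·t - 10 2 fois. En prenant d/dt de a(t), nous trouvons j(t) = 360·t^3 + 48·t + 18. En prenant d/dt de j(t), nous trouvons s(t) = 1080·t^2 + 48. De l'équation du snap s(t) = 1080·t^2 + 48, nous substituons t = 3 pour obtenir s = 9768.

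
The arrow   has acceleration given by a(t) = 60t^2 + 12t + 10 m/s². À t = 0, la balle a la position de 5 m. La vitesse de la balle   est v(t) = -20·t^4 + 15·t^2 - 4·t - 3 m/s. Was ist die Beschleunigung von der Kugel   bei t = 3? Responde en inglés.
We must differentiate our velocity equation v(t) = -20·t^4 + 15·t^2 - 4·t - 3 1 time. The derivative of velocity gives acceleration: a(t) = -80·t^3 + 30·t - 4. From the given acceleration equation a(t) = -80·t^3 + 30·t - 4, we substitute t = 3 to get a = -2074.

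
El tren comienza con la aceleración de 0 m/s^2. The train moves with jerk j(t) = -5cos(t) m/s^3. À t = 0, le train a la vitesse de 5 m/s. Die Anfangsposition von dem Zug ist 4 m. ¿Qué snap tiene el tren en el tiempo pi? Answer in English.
Starting from jerk j(t) = -5·cos(t), we take 1 derivative. Taking d/dt of j(t), we find s(t) = 5·sin(t). We have snap s(t) = 5·sin(t). Substituting t = pi: s(pi) = 0.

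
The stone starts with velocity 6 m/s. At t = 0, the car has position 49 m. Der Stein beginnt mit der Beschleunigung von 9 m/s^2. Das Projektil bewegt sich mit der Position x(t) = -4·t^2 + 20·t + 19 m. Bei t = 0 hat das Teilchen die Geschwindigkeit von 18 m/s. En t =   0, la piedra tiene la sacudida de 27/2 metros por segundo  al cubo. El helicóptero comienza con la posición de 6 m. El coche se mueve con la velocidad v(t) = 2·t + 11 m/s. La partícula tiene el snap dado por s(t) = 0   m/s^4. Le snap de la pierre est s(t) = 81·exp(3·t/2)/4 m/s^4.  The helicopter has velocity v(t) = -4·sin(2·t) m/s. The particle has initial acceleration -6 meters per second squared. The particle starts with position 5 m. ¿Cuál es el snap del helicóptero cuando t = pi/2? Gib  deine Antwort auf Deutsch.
Wir müssen unsere Gleichung für die Geschwindigkeit v(t) = -4·sin(2·t) 3-mal ableiten. Die Ableitung von der Geschwindigkeit ergibt die Beschleunigung: a(t) = -8·cos(2·t). Die Ableitung von der Beschleunigung ergibt den Ruck: j(t) = 16·sin(2·t). Mit d/dt von j(t) finden wir s(t) = 32·cos(2·t). Mit s(t) = 32·cos(2·t) und Einsetzen von t = pi/2, finden wir s = -32.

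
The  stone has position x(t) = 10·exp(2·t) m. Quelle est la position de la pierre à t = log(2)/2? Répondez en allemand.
Wir haben die Position x(t) = 10·exp(2·t). Durch Einsetzen von t = log(2)/2: x(log(2)/2) = 20.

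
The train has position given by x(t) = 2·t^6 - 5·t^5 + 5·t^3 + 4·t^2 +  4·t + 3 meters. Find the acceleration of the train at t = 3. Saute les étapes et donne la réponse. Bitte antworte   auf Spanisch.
La respuesta es 2258.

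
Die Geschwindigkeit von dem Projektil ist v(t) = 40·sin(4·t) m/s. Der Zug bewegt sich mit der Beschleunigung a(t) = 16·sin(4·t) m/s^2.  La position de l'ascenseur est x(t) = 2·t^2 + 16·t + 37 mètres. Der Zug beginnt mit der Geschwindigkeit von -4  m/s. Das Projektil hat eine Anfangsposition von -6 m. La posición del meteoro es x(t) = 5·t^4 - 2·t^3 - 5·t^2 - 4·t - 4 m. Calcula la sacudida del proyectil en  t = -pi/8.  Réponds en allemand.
Wir müssen unsere Gleichung für die Geschwindigkeit v(t) = 40·sin(4·t) 2-mal ableiten. Die Ableitung von der Geschwindigkeit ergibt die Beschleunigung: a(t) = 160·cos(4·t). Mit d/dt von a(t) finden wir j(t) = -640·sin(4·t). Aus der Gleichung für den Ruck j(t) = -640·sin(4·t), setzen wir t = -pi/8 ein und erhalten j = 640.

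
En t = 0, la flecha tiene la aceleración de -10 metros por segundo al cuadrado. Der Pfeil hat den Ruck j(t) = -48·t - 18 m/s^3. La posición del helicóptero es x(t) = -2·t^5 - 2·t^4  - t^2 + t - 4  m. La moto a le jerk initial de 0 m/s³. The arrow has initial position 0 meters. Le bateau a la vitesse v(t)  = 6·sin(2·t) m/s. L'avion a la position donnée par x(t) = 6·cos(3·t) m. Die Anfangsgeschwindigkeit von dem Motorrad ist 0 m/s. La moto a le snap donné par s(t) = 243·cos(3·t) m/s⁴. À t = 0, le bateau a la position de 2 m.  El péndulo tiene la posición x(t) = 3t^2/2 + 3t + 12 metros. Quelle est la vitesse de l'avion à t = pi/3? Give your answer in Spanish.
Partiendo de la posición x(t) = 6·cos(3·t), tomamos 1 derivada. La derivada de la posición da la velocidad: v(t) = -18·sin(3·t). De la ecuación de la velocidad v(t) = -18·sin(3·t), sustituimos t = pi/3 para obtener v = 0.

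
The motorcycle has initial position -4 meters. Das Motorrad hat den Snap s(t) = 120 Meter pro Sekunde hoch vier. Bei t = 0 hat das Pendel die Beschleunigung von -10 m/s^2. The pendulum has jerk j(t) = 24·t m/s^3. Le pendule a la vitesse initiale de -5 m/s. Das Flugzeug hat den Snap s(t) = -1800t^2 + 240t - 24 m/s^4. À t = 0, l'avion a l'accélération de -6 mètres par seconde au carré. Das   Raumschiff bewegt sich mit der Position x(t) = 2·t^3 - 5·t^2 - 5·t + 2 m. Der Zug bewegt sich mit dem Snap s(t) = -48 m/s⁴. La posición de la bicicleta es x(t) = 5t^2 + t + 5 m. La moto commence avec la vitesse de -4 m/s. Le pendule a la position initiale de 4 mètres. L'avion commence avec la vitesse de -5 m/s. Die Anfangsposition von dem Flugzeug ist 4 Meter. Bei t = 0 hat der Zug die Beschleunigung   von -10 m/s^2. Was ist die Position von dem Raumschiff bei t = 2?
Aus der Gleichung für die Position x(t) = 2·t^3 - 5·t^2 - 5·t + 2, setzen wir t = 2 ein und erhalten x = -12.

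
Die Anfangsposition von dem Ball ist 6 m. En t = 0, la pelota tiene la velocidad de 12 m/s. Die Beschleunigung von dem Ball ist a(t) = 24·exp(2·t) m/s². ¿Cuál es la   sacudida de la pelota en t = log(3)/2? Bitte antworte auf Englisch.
To solve this, we need to take 1 derivative of our acceleration equation a(t) = 24·exp(2·t). Differentiating acceleration, we get jerk: j(t) = 48·exp(2·t). We have jerk j(t) = 48·exp(2·t). Substituting t = log(3)/2: j(log(3)/2) = 144.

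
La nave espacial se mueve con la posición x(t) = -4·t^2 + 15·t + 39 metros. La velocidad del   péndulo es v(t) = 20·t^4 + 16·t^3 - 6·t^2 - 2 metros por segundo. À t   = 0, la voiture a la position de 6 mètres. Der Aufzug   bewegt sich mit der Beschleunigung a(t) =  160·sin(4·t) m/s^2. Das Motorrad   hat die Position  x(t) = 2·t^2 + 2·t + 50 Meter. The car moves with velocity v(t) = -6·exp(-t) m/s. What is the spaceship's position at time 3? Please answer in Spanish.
De la ecuación de la posición x(t) = -4·t^2 + 15·t + 39, sustituimos t = 3 para obtener x = 48.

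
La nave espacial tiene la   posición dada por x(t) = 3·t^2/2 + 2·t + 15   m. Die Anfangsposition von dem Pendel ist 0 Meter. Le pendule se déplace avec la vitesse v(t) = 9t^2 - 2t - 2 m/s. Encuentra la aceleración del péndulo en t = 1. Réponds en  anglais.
We must differentiate our velocity equation v(t) = 9·t^2 - 2·t - 2 1 time. Taking d/dt of v(t), we find a(t) = 18·t - 2. From the given acceleration equation a(t) = 18·t - 2, we substitute t = 1 to get a = 16.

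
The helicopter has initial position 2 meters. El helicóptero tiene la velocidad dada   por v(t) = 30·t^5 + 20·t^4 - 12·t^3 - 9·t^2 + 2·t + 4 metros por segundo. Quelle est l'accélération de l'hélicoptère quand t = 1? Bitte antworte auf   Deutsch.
Ausgehend von der Geschwindigkeit v(t) = 30·t^5 + 20·t^4 - 12·t^3 - 9·t^2 + 2·t + 4, nehmen wir 1 Ableitung. Die Ableitung von der Geschwindigkeit ergibt die Beschleunigung: a(t) = 150·t^4 + 80·t^3 - 36·t^2 - 18·t + 2. Aus der Gleichung für die Beschleunigung a(t) = 150·t^4 + 80·t^3 - 36·t^2 - 18·t + 2, setzen wir t = 1 ein und erhalten a = 178.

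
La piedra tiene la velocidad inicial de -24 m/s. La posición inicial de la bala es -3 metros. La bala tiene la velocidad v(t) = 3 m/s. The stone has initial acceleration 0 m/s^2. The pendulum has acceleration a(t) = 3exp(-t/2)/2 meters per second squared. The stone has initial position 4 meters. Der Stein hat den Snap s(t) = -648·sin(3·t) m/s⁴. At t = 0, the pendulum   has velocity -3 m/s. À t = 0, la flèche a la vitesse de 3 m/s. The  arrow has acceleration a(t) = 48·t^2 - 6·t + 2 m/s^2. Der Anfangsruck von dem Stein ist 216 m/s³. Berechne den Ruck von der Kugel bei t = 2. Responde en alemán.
Ausgehend von der Geschwindigkeit v(t) = 3, nehmen wir 2 Ableitungen. Mit d/dt von v(t) finden wir a(t) = 0. Die Ableitung von der Beschleunigung ergibt den Ruck: j(t) = 0. Wir haben den Ruck j(t) = 0. Durch Einsetzen von t = 2: j(2) = 0.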